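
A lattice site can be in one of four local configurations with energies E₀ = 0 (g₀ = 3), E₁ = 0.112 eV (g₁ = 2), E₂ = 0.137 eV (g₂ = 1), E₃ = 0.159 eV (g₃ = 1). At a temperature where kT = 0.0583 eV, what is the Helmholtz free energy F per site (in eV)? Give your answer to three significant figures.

-0.0723 eV

Eᵢ/kT = 0, 1.9211, 2.3499, 2.7273.
Z = Σ gᵢe^(−Eᵢ/kT) = 3·e^(−0) + 2·e^(−1.9211) + 1·e^(−2.3499) + 1·e^(−2.7273) = 3.0000 + 0.29289 + 0.095379 + 0.065396 = 3.4537.
F = −kT ln Z = −0.0583 × ln(3.4537) = −0.0583 × 1.2394 = -0.0723 eV.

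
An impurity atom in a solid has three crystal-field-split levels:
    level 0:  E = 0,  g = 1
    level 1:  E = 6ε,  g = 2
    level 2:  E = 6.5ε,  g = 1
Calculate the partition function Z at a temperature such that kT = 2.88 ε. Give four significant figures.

Eᵢ/kT = 0, 2.08333, 2.25694.
Z = Σ gᵢe^(−Eᵢ/kT) = 1·e^(−0) + 2·e^(−2.08333) + 1·e^(−2.25694) = 1.00000 + 0.249030 + 0.104670 = 1.35370.

Z = 1.354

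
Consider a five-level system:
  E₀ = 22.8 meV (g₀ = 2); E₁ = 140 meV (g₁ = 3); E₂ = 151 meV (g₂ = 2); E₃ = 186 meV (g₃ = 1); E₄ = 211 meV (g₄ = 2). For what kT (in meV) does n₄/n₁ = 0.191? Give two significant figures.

57 meV

n₄/n₁ = (g₄/g₁) exp[−(E₄−E₁)/kT] = 0.191.
⇒ (E₄−E₁)/kT = ln((2/3)/0.191) = ln(3.490) = 1.250.
kT = 71 meV / 1.250 = 57 meV.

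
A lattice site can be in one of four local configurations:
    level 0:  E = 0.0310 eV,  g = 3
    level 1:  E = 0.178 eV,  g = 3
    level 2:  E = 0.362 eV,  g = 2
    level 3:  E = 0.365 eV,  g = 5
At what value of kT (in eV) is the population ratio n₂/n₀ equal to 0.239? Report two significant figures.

0.32 eV

n₂/n₀ = (g₂/g₀) exp[−(E₂−E₀)/kT] = 0.239.
⇒ (E₂−E₀)/kT = ln((2/3)/0.239) = ln(2.789) = 1.026.
kT = 0.3310 eV / 1.026 = 0.32 eV.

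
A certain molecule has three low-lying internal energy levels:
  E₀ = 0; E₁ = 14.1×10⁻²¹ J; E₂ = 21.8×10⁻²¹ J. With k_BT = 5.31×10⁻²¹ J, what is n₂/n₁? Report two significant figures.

n₂/n₁ = exp[−(E₂−E₁)/kT] = exp(−(7.7 ×10⁻²¹ J)/(5.31 ×10⁻²¹ J)) = exp(-1.450) = 0.23.

0.23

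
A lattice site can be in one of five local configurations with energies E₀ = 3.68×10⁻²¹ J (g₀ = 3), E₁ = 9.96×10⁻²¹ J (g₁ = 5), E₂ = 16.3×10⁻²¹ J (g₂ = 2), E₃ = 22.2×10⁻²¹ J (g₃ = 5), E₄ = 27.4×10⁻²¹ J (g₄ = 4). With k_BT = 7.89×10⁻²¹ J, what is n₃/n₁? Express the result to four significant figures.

0.2120

n₃/n₁ = (g₃/g₁) exp[−(E₃−E₁)/kT] = (5/5) × exp(−(12.24 ×10⁻²¹ J)/(7.89 ×10⁻²¹ J)) = (5/5) × exp(-1.55133) = 0.2120.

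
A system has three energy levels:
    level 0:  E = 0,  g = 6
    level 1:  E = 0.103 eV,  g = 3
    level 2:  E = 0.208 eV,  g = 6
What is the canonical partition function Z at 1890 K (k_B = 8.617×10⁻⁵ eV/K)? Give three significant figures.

Z = 9.27

k_BT = 8.617×10⁻⁵ × 1890 K = 0.16286 eV.
Eᵢ/kT = 0, 0.63245, 1.2772.
Z = Σ gᵢe^(−Eᵢ/kT) = 6·e^(−0) + 3·e^(−0.63245) + 6·e^(−1.2772) = 6.0000 + 1.5939 + 1.6729 = 9.2668.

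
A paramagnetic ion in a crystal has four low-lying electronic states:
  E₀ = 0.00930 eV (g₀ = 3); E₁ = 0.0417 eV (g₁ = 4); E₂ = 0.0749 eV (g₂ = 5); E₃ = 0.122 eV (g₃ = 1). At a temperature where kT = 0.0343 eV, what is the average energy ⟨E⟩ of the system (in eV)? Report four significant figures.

Eᵢ/kT = 0.271137, 1.21574, 2.18367, 3.55685.
Z = Σ gᵢe^(−Eᵢ/kT) = 3·e^(−0.271137) + 4·e^(−1.21574) + 5·e^(−2.18367) + 1·e^(−3.55685) = 2.28754 + 1.18596 + 0.563137 + 0.0285285 = 4.06517.
⟨E⟩ = Σ Eᵢ gᵢe^(−Eᵢ/kT) / Z = (0.00930·2.28754 + 0.0417·1.18596 + 0.0749·0.563137 + 0.122·0.0285285) / 4.06517 = 0.02863 eV.

0.02863 eV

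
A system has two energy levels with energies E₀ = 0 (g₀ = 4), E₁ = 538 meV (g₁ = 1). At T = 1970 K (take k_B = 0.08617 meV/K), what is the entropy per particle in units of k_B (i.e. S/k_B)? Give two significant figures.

k_BT = 0.08617 × 1970 K = 169.8 meV.
Eᵢ/kT = 0, 3.168.
Z = Σ gᵢe^(−Eᵢ/kT) = 4·e^(−0) + 1·e^(−3.168) = 4.000 + 0.04209 = 4.042.
⟨E⟩ = Σ EᵢPᵢ = 5.602 meV.
S/k_B = ln Z + ⟨E⟩/kT = ln(4.042) + 5.602/169.8 = 1.397 + 0.03299 = 1.4.

1.4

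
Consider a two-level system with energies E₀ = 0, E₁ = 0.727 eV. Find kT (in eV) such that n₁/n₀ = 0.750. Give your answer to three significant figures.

n₁/n₀ = exp[−(E₁−E₀)/kT] = 0.750.
⇒ (E₁−E₀)/kT = ln(1/0.750) = ln(1.3333) = 0.28766.
kT = 0.727 eV / 0.28766 = 2.53 eV.

2.53 eV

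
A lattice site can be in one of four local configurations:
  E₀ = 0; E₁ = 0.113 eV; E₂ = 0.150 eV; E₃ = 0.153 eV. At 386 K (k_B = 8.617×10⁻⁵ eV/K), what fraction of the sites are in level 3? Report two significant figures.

k_BT = 8.617×10⁻⁵ × 386 K = 0.03326 eV.
Eᵢ/kT = 0, 3.397, 4.510, 4.600.
Z = Σ e^(−Eᵢ/kT) = e^(−0) + e^(−3.397) + e^(−4.510) + e^(−4.600) = 1.000 + 0.03347 + 0.01100 + 0.01005 = 1.055.
P₃ = e^(−E₃/kT) / Z = 0.01005/1.055 = 0.0095.

0.0095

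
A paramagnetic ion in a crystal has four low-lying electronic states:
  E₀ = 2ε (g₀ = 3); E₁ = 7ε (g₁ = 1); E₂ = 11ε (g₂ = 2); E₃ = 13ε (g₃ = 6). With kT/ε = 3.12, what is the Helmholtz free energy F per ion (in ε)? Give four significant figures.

Eᵢ/kT = 0.641026, 2.24359, 3.52564, 4.16667.
Z = Σ gᵢe^(−Eᵢ/kT) = 3·e^(−0.641026) + 1·e^(−2.24359) + 2·e^(−3.52564) + 6·e^(−4.16667) = 1.58026 + 0.106077 + 0.0588659 + 0.0930228 = 1.83823.
F = −kT ln Z = −3.12 × ln(1.83823) = −3.12 × 0.608803 = -1.899 ε.

-1.899 ε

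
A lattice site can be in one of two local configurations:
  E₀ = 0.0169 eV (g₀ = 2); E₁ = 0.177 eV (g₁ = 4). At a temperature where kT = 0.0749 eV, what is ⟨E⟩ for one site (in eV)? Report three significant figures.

Eᵢ/kT = 0.22563, 2.3632.
Z = Σ gᵢe^(−Eᵢ/kT) = 2·e^(−0.22563) + 4·e^(−2.3632) = 1.5960 + 0.37647 = 1.9725.
⟨E⟩ = Σ Eᵢ gᵢe^(−Eᵢ/kT) / Z = (0.0169·1.5960 + 0.177·0.37647) / 1.9725 = 0.0475 eV.

0.0475 eV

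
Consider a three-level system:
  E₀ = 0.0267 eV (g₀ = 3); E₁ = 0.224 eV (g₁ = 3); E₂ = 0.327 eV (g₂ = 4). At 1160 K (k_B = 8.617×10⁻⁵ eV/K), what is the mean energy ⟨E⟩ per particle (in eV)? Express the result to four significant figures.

k_BT = 8.617×10⁻⁵ × 1160 K = 0.0999572 eV.
Eᵢ/kT = 0.267114, 2.24096, 3.27140.
Z = Σ gᵢe^(−Eᵢ/kT) = 3·e^(−0.267114) + 3·e^(−2.24096) + 4·e^(−3.27140) = 2.29676 + 0.319069 + 0.151813 = 2.76764.
⟨E⟩ = Σ Eᵢ gᵢe^(−Eᵢ/kT) / Z = (0.0267·2.29676 + 0.224·0.319069 + 0.327·0.151813) / 2.76764 = 0.06592 eV.

0.06592 eV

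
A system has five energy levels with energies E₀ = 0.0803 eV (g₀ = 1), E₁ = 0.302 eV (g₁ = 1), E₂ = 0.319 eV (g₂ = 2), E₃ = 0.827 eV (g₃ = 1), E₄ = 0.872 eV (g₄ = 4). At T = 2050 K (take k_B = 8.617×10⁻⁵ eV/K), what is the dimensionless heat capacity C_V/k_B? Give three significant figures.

k_BT = 8.617×10⁻⁵ × 2050 K = 0.17665 eV.
Eᵢ/kT = 0.45457, 1.7096, 1.8058, 4.6816, 4.9363.
Z = Σ gᵢe^(−Eᵢ/kT) = 1·e^(−0.45457) + 1·e^(−1.7096) + 2·e^(−1.8058) + 1·e^(−4.6816) + 4·e^(−4.9363) = 0.63472 + 0.18094 + 0.32869 + 0.0092642 + 0.028724 = 1.1823.
⟨E⟩ = 0.20568 eV, ⟨E²⟩ = 0.069543 eV².
C_V/k_B = (⟨E²⟩ − ⟨E⟩²)/(kT)² = (0.069543 − 0.042304)/0.031205 = 0.873.

0.873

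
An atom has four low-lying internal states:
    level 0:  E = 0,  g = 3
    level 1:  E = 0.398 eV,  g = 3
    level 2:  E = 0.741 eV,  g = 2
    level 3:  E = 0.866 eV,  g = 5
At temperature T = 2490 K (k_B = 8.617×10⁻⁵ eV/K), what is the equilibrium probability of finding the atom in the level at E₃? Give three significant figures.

0.0244

k_BT = 8.617×10⁻⁵ × 2490 K = 0.21456 eV.
Eᵢ/kT = 0, 1.8550, 3.4536, 4.0362.
Z = Σ gᵢe^(−Eᵢ/kT) = 3·e^(−0) + 3·e^(−1.8550) + 2·e^(−3.4536) + 5·e^(−4.0362) = 3.0000 + 0.46936 + 0.063263 + 0.088322 = 3.6209.
P₃ = g₃ e^(−E₃/kT) / Z = 0.088322/3.6209 = 0.0244.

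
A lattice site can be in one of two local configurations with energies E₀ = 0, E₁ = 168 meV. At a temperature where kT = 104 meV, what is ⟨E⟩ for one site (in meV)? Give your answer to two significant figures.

28 meV

Eᵢ/kT = 0, 1.615.
Z = Σ e^(−Eᵢ/kT) = e^(−0) + e^(−1.615) = 1.000 + 0.1989 = 1.199.
⟨E⟩ = Σ Eᵢ e^(−Eᵢ/kT) / Z = (0·1.000 + 168·0.1989) / 1.199 = 28 meV.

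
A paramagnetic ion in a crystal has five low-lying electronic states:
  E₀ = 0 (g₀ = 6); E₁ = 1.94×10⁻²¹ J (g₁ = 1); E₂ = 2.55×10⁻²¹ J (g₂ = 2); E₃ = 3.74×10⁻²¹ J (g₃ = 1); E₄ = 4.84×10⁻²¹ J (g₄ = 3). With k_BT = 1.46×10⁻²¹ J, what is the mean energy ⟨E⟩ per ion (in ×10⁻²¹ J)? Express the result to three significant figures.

Eᵢ/kT = 0, 1.3288, 1.7466, 2.5616, 3.3151.
Z = Σ gᵢe^(−Eᵢ/kT) = 6·e^(−0) + 1·e^(−1.3288) + 2·e^(−1.7466) + 1·e^(−2.5616) + 3·e^(−3.3151) = 6.0000 + 0.26479 + 0.34873 + 0.077181 + 0.10899 = 6.7997.
⟨E⟩ = Σ Eᵢ gᵢe^(−Eᵢ/kT) / Z = (0·6.0000 + 1.94·0.26479 + 2.55·0.34873 + 3.74·0.077181 + 4.84·0.10899) / 6.7997 = 0.326 ×10⁻²¹ J.

0.326 ×10⁻²¹ J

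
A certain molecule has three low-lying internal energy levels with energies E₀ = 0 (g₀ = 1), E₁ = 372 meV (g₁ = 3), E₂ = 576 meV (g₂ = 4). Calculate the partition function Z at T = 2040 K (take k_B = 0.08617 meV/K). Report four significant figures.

Z = 1.512

k_BT = 0.08617 × 2040 K = 175.787 meV.
Eᵢ/kT = 0, 2.11620, 3.27669.
Z = Σ gᵢe^(−Eᵢ/kT) = 1·e^(−0) + 3·e^(−2.11620) + 4·e^(−3.27669) = 1.00000 + 0.361466 + 0.151012 = 1.51248.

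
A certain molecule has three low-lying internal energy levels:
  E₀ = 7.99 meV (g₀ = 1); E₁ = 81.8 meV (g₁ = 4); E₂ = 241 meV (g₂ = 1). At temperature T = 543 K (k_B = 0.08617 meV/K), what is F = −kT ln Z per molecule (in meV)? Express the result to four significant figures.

k_BT = 0.08617 × 543 K = 46.7903 meV.
Eᵢ/kT = 0.170762, 1.74823, 5.15064.
Z = Σ gᵢe^(−Eᵢ/kT) = 1·e^(−0.170762) + 4·e^(−1.74823) + 1·e^(−5.15064) = 0.843022 + 0.696327 + 0.00579569 = 1.54514.
F = −kT ln Z = −46.7903 × ln(1.54514) = −46.7903 × 0.435115 = -20.36 meV.

-20.36 meV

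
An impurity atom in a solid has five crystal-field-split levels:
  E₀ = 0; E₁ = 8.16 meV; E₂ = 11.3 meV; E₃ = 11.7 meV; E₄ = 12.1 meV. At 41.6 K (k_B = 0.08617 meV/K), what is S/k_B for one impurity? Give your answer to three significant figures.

0.697

k_BT = 0.08617 × 41.6 K = 3.5847 meV.
Eᵢ/kT = 0, 2.2763, 3.1523, 3.2639, 3.3755.
Z = Σ e^(−Eᵢ/kT) = e^(−0) + e^(−2.2763) + e^(−3.1523) + e^(−3.2639) + e^(−3.3755) = 1.0000 + 0.10266 + 0.042754 + 0.038239 + 0.034201 = 1.2179.
⟨E⟩ = Σ EᵢPᵢ = 1.7917 meV.
S/k_B = ln Z + ⟨E⟩/kT = ln(1.2179) + 1.7917/3.5847 = 0.19713 + 0.49982 = 0.697.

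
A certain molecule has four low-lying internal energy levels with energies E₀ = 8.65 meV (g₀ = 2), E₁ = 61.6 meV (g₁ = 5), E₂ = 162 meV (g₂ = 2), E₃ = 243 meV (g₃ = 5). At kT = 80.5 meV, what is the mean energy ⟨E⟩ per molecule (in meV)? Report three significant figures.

56.4 meV

Eᵢ/kT = 0.10745, 0.76522, 2.0124, 3.0186.
Z = Σ gᵢe^(−Eᵢ/kT) = 2·e^(−0.10745) + 5·e^(−0.76522) + 2·e^(−2.0124) + 5·e^(−3.0186) = 1.7962 + 2.3262 + 0.26733 + 0.24435 = 4.6341.
⟨E⟩ = Σ Eᵢ gᵢe^(−Eᵢ/kT) / Z = (8.65·1.7962 + 61.6·2.3262 + 162·0.26733 + 243·0.24435) / 4.6341 = 56.4 meV.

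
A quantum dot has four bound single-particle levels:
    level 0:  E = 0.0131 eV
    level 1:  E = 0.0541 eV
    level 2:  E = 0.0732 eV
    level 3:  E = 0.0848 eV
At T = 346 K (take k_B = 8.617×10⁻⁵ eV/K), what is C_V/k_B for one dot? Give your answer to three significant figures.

k_BT = 8.617×10⁻⁵ × 346 K = 0.029815 eV.
Eᵢ/kT = 0.43938, 1.8145, 2.4551, 2.8442.
Z = Σ e^(−Eᵢ/kT) = e^(−0.43938) + e^(−1.8145) + e^(−2.4551) + e^(−2.8442) = 0.64444 + 0.16292 + 0.085855 + 0.058181 = 0.95140.
⟨E⟩ = 0.029929 eV, ⟨E²⟩ = 0.0015407 eV².
C_V/k_B = (⟨E²⟩ − ⟨E⟩²)/(kT)² = (0.0015407 − 0.00089575)/0.00088893 = 0.726.

0.726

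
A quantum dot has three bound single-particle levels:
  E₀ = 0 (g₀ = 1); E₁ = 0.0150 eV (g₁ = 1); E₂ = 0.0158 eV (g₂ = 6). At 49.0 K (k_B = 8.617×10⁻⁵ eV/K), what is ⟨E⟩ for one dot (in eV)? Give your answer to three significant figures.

0.00229 eV

k_BT = 8.617×10⁻⁵ × 49.0 K = 0.0042223 eV.
Eᵢ/kT = 0, 3.5526, 3.7420.
Z = Σ gᵢe^(−Eᵢ/kT) = 1·e^(−0) + 1·e^(−3.5526) + 6·e^(−3.7420) = 1.0000 + 0.028650 + 0.14224 = 1.1709.
⟨E⟩ = Σ Eᵢ gᵢe^(−Eᵢ/kT) / Z = (0·1.0000 + 0.0150·0.028650 + 0.0158·0.14224) / 1.1709 = 0.00229 eV.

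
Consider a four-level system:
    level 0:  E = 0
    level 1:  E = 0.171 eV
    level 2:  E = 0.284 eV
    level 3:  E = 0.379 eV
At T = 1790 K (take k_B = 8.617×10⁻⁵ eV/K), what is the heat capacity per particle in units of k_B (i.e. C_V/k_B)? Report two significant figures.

k_BT = 8.617×10⁻⁵ × 1790 K = 0.1542 eV.
Eᵢ/kT = 0, 1.109, 1.842, 2.458.
Z = Σ e^(−Eᵢ/kT) = e^(−0) + e^(−1.109) + e^(−1.842) + e^(−2.458) = 1.000 + 0.3299 + 0.1585 + 0.08561 = 1.574.
⟨E⟩ = 0.08505 eV, ⟨E²⟩ = 0.02206 eV².
C_V/k_B = (⟨E²⟩ − ⟨E⟩²)/(kT)² = (0.02206 − 0.007234)/0.02378 = 0.62.

0.62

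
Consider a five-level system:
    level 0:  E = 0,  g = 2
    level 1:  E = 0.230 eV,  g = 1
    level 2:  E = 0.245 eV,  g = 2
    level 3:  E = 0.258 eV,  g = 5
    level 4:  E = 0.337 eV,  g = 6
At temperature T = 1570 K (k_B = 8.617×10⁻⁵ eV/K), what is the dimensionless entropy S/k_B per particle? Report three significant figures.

k_BT = 8.617×10⁻⁵ × 1570 K = 0.13529 eV.
Eᵢ/kT = 0, 1.7001, 1.8109, 1.9070, 2.4909.
Z = Σ gᵢe^(−Eᵢ/kT) = 2·e^(−0) + 1·e^(−1.7001) + 2·e^(−1.8109) + 5·e^(−1.9070) + 6·e^(−2.4909) = 2.0000 + 0.18267 + 0.32701 + 0.74263 + 0.49701 = 3.7493.
⟨E⟩ = Σ EᵢPᵢ = 0.12835 eV.
S/k_B = ln Z + ⟨E⟩/kT = ln(3.7493) + 0.12835/0.13529 = 1.3216 + 0.94870 = 2.27.

2.27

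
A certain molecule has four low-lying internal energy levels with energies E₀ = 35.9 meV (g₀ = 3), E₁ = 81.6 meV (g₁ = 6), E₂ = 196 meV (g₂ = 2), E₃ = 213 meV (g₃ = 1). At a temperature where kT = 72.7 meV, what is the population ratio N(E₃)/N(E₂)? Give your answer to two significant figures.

0.40

n₃/n₂ = (g₃/g₂) exp[−(E₃−E₂)/kT] = (1/2) × exp(−(17 meV)/(72.7 meV)) = (1/2) × exp(-0.2338) = 0.40.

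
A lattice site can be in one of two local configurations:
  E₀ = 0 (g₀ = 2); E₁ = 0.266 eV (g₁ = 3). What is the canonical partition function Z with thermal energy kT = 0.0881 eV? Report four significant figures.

Eᵢ/kT = 0, 3.01930.
Z = Σ gᵢe^(−Eᵢ/kT) = 2·e^(−0) + 3·e^(−3.01930) = 2.00000 + 0.146506 = 2.14651.

Z = 2.147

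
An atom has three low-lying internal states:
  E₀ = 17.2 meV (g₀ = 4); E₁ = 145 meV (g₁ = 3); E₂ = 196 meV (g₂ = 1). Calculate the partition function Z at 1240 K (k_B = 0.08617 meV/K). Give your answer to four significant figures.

k_BT = 0.08617 × 1240 K = 106.851 meV.
Eᵢ/kT = 0.160972, 1.35703, 1.83433.
Z = Σ gᵢe^(−Eᵢ/kT) = 4·e^(−0.160972) + 3·e^(−1.35703) + 1·e^(−1.83433) = 3.40526 + 0.772273 + 0.159720 = 4.33725.

Z = 4.337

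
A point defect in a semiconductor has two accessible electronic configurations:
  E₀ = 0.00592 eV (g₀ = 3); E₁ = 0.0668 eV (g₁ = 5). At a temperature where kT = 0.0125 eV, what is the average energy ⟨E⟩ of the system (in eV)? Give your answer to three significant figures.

0.00669 eV

Eᵢ/kT = 0.47360, 5.3440.
Z = Σ gᵢe^(−Eᵢ/kT) = 3·e^(−0.47360) + 5·e^(−5.3440) = 1.8683 + 0.023884 = 1.8922.
⟨E⟩ = Σ Eᵢ gᵢe^(−Eᵢ/kT) / Z = (0.00592·1.8683 + 0.0668·0.023884) / 1.8922 = 0.00669 eV.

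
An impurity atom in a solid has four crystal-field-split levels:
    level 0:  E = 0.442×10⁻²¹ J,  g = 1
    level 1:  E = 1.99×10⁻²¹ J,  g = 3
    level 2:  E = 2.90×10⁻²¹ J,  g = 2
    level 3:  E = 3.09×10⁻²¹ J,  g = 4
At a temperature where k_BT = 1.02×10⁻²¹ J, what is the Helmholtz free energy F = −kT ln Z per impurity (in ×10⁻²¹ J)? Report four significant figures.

Eᵢ/kT = 0.433333, 1.95098, 2.84314, 3.02941.
Z = Σ gᵢe^(−Eᵢ/kT) = 1·e^(−0.433333) + 3·e^(−1.95098) + 2·e^(−2.84314) + 4·e^(−3.02941) = 0.648345 + 0.426404 + 0.116485 + 0.193377 = 1.38461.
F = −kT ln Z = −1.02 × ln(1.38461) = −1.02 × 0.325419 = -0.3319 ×10⁻²¹ J.

-0.3319 ×10⁻²¹ J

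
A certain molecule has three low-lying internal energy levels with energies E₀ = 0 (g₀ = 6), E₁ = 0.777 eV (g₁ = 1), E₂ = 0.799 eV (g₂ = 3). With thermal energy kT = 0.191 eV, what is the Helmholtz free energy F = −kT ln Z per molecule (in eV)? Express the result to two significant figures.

Eᵢ/kT = 0, 4.068, 4.183.
Z = Σ gᵢe^(−Eᵢ/kT) = 6·e^(−0) + 1·e^(−4.068) + 3·e^(−4.183) = 6.000 + 0.01711 + 0.04576 = 6.063.
F = −kT ln Z = −0.191 × ln(6.063) = −0.191 × 1.802 = -0.34 eV.

-0.34 eV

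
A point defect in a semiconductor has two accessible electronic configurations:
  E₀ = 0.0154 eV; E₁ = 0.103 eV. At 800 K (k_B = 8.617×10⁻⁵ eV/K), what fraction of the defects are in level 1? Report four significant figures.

0.2191

k_BT = 8.617×10⁻⁵ × 800 K = 0.0689360 eV.
Eᵢ/kT = 0.223396, 1.49414.
Z = Σ e^(−Eᵢ/kT) = e^(−0.223396) + e^(−1.49414) = 0.799798 + 0.224442 = 1.02424.
P₁ = e^(−E₁/kT) / Z = 0.224442/1.02424 = 0.2191.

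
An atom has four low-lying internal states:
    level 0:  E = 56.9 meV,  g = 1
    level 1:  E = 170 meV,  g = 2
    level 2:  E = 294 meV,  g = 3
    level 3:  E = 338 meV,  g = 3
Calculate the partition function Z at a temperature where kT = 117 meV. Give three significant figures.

Z = 1.49

Eᵢ/kT = 0.48632, 1.4530, 2.5128, 2.8889.
Z = Σ gᵢe^(−Eᵢ/kT) = 1·e^(−0.48632) + 2·e^(−1.4530) + 3·e^(−2.5128) + 3·e^(−2.8889) = 0.61489 + 0.46774 + 0.24312 + 0.16691 = 1.4927.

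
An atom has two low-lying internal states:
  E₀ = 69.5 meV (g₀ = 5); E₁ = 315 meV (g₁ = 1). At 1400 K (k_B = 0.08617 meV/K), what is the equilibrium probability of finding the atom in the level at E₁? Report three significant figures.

k_BT = 0.08617 × 1400 K = 120.64 meV.
Eᵢ/kT = 0.57609, 2.6111.
Z = Σ gᵢe^(−Eᵢ/kT) = 5·e^(−0.57609) + 1·e^(−2.6111) = 2.8105 + 0.073454 = 2.8840.
P₁ = g₁ e^(−E₁/kT) / Z = 0.073454/2.8840 = 0.0255.

0.0255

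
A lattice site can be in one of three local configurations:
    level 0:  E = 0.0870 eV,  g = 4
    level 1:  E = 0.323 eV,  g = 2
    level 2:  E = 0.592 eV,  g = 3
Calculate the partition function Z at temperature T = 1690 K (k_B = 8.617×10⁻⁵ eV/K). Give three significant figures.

k_BT = 8.617×10⁻⁵ × 1690 K = 0.14563 eV.
Eᵢ/kT = 0.59740, 2.2179, 4.0651.
Z = Σ gᵢe^(−Eᵢ/kT) = 4·e^(−0.59740) + 2·e^(−2.2179) + 3·e^(−4.0651) = 2.2010 + 0.21767 + 0.051484 = 2.4702.

Z = 2.47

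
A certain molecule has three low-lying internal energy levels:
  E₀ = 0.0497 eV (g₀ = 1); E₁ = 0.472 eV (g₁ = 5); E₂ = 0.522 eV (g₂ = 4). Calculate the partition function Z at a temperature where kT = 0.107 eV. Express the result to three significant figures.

Eᵢ/kT = 0.46449, 4.4112, 4.8785.
Z = Σ gᵢe^(−Eᵢ/kT) = 1·e^(−0.46449) + 5·e^(−4.4112) + 4·e^(−4.8785) = 0.62846 + 0.060703 + 0.030434 = 0.71960.

Z = 0.720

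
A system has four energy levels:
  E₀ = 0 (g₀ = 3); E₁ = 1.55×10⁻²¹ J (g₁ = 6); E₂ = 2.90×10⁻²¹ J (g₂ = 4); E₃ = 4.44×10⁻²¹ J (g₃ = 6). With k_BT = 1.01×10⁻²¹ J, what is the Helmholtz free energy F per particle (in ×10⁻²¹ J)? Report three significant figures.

Eᵢ/kT = 0, 1.5347, 2.8713, 4.3960.
Z = Σ gᵢe^(−Eᵢ/kT) = 3·e^(−0) + 6·e^(−1.5347) + 4·e^(−2.8713) + 6·e^(−4.3960) = 3.0000 + 1.2931 + 0.22650 + 0.073959 = 4.5936.
F = −kT ln Z = −1.01 × ln(4.5936) = −1.01 × 1.5247 = -1.54 ×10⁻²¹ J.

-1.54 ×10⁻²¹ J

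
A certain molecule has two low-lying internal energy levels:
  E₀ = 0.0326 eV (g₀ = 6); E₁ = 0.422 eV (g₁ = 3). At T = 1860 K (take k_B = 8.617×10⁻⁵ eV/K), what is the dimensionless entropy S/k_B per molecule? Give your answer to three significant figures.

k_BT = 8.617×10⁻⁵ × 1860 K = 0.16028 eV.
Eᵢ/kT = 0.20339, 2.6329.
Z = Σ gᵢe^(−Eᵢ/kT) = 6·e^(−0.20339) + 3·e^(−2.6329) = 4.8958 + 0.21561 = 5.1114.
⟨E⟩ = Σ EᵢPᵢ = 0.049026 eV.
S/k_B = ln Z + ⟨E⟩/kT = ln(5.1114) + 0.049026/0.16028 = 1.6315 + 0.30588 = 1.94.

1.94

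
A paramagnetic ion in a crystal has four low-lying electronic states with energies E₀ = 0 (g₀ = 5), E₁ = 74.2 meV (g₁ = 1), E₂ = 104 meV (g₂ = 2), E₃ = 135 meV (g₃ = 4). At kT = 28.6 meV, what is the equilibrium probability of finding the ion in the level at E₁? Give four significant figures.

Eᵢ/kT = 0, 2.59441, 3.63636, 4.72028.
Z = Σ gᵢe^(−Eᵢ/kT) = 5·e^(−0) + 1·e^(−2.59441) + 2·e^(−3.63636) + 4·e^(−4.72028) = 5.00000 + 0.0746899 + 0.0526962 + 0.0356507 = 5.16304.
P₁ = g₁ e^(−E₁/kT) / Z = 0.0746899/5.16304 = 0.01447.

0.01447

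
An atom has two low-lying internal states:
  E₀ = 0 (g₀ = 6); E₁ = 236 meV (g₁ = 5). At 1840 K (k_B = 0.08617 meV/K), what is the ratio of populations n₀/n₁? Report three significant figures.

k_BT = 0.08617 × 1840 K = 158.55 meV.
n₀/n₁ = (g₀/g₁) exp[−(E₀−E₁)/kT] = (6/5) × exp(−(-236 meV)/(158.55 meV)) = (6/5) × exp(1.4885) = 5.32.

5.32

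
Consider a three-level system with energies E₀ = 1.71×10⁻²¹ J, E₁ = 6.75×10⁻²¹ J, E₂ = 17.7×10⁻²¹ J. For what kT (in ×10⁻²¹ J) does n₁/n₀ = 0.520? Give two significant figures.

7.7 ×10⁻²¹ J

n₁/n₀ = exp[−(E₁−E₀)/kT] = 0.520.
⇒ (E₁−E₀)/kT = ln(1/0.520) = ln(1.923) = 0.6539.
kT = 5.04 ×10⁻²¹ J / 0.6539 = 7.7 ×10⁻²¹ J.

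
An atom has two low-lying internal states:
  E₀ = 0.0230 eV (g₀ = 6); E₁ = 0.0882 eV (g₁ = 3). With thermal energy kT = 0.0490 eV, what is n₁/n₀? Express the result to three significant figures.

0.132

n₁/n₀ = (g₁/g₀) exp[−(E₁−E₀)/kT] = (3/6) × exp(−(0.0652 eV)/(0.0490 eV)) = (3/6) × exp(-1.3306) = 0.132.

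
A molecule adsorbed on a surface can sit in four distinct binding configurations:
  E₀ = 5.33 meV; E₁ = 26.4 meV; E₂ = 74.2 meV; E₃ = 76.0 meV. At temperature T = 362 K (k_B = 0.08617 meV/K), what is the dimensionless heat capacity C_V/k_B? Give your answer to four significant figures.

0.5276

k_BT = 0.08617 × 362 K = 31.1935 meV.
Eᵢ/kT = 0.170869, 0.846330, 2.37870, 2.43641.
Z = Σ e^(−Eᵢ/kT) = e^(−0.170869) + e^(−0.846330) + e^(−2.37870) + e^(−2.43641) = 0.842932 + 0.428986 + 0.0926710 + 0.0874743 = 1.45206.
⟨E⟩ = 20.2074 meV, ⟨E²⟩ = 921.723 meV².
C_V/k_B = (⟨E²⟩ − ⟨E⟩²)/(kT)² = (921.723 − 408.339)/973.034 = 0.5276.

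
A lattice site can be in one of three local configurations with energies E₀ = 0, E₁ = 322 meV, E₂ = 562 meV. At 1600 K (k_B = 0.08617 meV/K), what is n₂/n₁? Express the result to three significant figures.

k_BT = 0.08617 × 1600 K = 137.87 meV.
n₂/n₁ = exp[−(E₂−E₁)/kT] = exp(−(240 meV)/(137.87 meV)) = exp(-1.7408) = 0.175.

0.175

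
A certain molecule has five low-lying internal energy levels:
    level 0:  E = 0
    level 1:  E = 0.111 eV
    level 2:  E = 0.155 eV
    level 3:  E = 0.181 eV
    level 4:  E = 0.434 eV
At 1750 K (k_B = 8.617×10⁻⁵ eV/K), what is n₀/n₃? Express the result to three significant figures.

3.32

k_BT = 8.617×10⁻⁵ × 1750 K = 0.15080 eV.
n₀/n₃ = exp[−(E₀−E₃)/kT] = exp(−(-0.181 eV)/(0.15080 eV)) = exp(1.2003) = 3.32.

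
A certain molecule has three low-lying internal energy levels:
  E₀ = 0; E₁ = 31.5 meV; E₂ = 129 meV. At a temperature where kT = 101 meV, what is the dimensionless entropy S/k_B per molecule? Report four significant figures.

0.9892

Eᵢ/kT = 0, 0.311881, 1.27723.
Z = Σ e^(−Eᵢ/kT) = e^(−0) + e^(−0.311881) + e^(−1.27723) = 1.00000 + 0.732069 + 0.278809 = 2.01088.
⟨E⟩ = Σ EᵢPᵢ = 29.3536 meV.
S/k_B = ln Z + ⟨E⟩/kT = ln(2.01088) + 29.3536/101 = 0.698572 + 0.290630 = 0.9892.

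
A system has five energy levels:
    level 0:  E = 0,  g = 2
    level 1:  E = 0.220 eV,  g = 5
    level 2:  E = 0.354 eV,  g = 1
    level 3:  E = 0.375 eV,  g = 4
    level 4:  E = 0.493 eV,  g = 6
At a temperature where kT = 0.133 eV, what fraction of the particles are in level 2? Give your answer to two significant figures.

0.020

Eᵢ/kT = 0, 1.654, 2.662, 2.820, 3.707.
Z = Σ gᵢe^(−Eᵢ/kT) = 2·e^(−0) + 5·e^(−1.654) + 1·e^(−2.662) + 4·e^(−2.820) + 6·e^(−3.707) = 2.000 + 0.9564 + 0.06981 + 0.2384 + 0.1473 = 3.412.
P₂ = g₂ e^(−E₂/kT) / Z = 0.06981/3.412 = 0.020.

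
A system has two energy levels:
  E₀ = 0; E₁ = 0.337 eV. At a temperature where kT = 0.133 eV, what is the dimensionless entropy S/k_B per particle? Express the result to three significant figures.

Eᵢ/kT = 0, 2.5338.
Z = Σ e^(−Eᵢ/kT) = e^(−0) + e^(−2.5338) = 1.0000 + 0.079357 = 1.0794.
⟨E⟩ = Σ EᵢPᵢ = 0.024776 eV.
S/k_B = ln Z + ⟨E⟩/kT = ln(1.0794) + 0.024776/0.133 = 0.076405 + 0.18629 = 0.263.

0.263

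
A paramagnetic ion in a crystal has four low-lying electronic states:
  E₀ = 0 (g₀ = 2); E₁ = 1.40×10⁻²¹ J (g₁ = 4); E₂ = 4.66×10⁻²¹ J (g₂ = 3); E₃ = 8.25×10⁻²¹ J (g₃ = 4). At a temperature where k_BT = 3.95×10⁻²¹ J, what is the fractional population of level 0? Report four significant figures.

Eᵢ/kT = 0, 0.354430, 1.17975, 2.08861.
Z = Σ gᵢe^(−Eᵢ/kT) = 2·e^(−0) + 4·e^(−0.354430) + 3·e^(−1.17975) + 4·e^(−2.08861) = 2.00000 + 2.80629 + 0.922067 + 0.495437 = 6.22379.
P₀ = g₀ e^(−E₀/kT) / Z = 2.00000/6.22379 = 0.3213.

0.3213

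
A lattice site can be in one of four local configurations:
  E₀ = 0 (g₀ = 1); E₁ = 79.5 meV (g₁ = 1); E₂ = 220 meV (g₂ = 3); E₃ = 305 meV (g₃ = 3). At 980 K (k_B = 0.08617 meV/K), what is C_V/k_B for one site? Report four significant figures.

1.183

k_BT = 0.08617 × 980 K = 84.4466 meV.
Eᵢ/kT = 0, 0.941423, 2.60520, 3.61175.
Z = Σ gᵢe^(−Eᵢ/kT) = 1·e^(−0) + 1·e^(−0.941423) + 3·e^(−2.60520) + 3·e^(−3.61175) = 1.00000 + 0.390072 + 0.221665 + 0.0810136 = 1.69275.
⟨E⟩ = 61.7257 meV, ⟨E²⟩ = 12246.5 meV².
C_V/k_B = (⟨E²⟩ − ⟨E⟩²)/(kT)² = (12246.5 − 3810.06)/7131.23 = 1.183.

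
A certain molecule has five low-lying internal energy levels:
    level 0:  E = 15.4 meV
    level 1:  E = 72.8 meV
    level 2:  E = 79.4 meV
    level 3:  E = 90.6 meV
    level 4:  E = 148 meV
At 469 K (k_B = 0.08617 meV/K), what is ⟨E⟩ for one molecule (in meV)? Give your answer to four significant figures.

k_BT = 0.08617 × 469 K = 40.4137 meV.
Eᵢ/kT = 0.381059, 1.80137, 1.96468, 2.24181, 3.66212.
Z = Σ e^(−Eᵢ/kT) = e^(−0.381059) + e^(−1.80137) + e^(−1.96468) + e^(−2.24181) + e^(−3.66212) = 0.683138 + 0.165073 + 0.140201 + 0.106266 + 0.0256780 = 1.12036.
⟨E⟩ = Σ Eᵢ e^(−Eᵢ/kT) / Z = (15.4·0.683138 + 72.8·0.165073 + 79.4·0.140201 + 90.6·0.106266 + 148·0.0256780) / 1.12036 = 42.04 meV.

42.04 meV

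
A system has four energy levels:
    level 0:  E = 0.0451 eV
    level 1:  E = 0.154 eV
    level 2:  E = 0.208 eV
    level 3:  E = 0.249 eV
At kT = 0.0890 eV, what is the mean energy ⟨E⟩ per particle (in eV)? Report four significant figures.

Eᵢ/kT = 0.506742, 1.73034, 2.33708, 2.79775.
Z = Σ e^(−Eᵢ/kT) = e^(−0.506742) + e^(−1.73034) + e^(−2.33708) + e^(−2.79775) = 0.602455 + 0.177224 + 0.0966093 + 0.0609470 = 0.937235.
⟨E⟩ = Σ Eᵢ e^(−Eᵢ/kT) / Z = (0.0451·0.602455 + 0.154·0.177224 + 0.208·0.0966093 + 0.249·0.0609470) / 0.937235 = 0.09574 eV.

0.09574 eV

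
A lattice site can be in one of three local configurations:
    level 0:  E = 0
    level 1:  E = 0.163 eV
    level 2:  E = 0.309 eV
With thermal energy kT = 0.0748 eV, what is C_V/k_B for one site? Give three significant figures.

0.642

Eᵢ/kT = 0, 2.1791, 4.1310.
Z = Σ e^(−Eᵢ/kT) = e^(−0) + e^(−2.1791) + e^(−4.1310) = 1.0000 + 0.11314 + 0.016067 = 1.1292.
⟨E⟩ = 0.020728 eV, ⟨E²⟩ = 0.0040206 eV².
C_V/k_B = (⟨E²⟩ − ⟨E⟩²)/(kT)² = (0.0040206 − 0.00042965)/0.0055950 = 0.642.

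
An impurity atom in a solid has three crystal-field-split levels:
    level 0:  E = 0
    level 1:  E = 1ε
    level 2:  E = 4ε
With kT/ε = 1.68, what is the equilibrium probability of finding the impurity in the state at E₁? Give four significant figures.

Eᵢ/kT = 0, 0.595238, 2.38095.
Z = Σ e^(−Eᵢ/kT) = e^(−0) + e^(−0.595238) + e^(−2.38095) = 1.00000 + 0.551431 + 0.0924627 = 1.64389.
P₁ = e^(−E₁/kT) / Z = 0.551431/1.64389 = 0.3354.

0.3354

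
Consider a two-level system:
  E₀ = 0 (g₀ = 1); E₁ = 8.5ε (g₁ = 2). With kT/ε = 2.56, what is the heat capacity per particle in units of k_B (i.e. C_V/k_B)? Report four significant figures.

Eᵢ/kT = 0, 3.32031.
Z = Σ gᵢe^(−Eᵢ/kT) = 1·e^(−0) + 2·e^(−3.32031) = 1.00000 + 0.0722833 = 1.07228.
⟨E⟩ = 0.572992 ε, ⟨E²⟩ = 4.87043 ε².
C_V/k_B = (⟨E²⟩ − ⟨E⟩²)/(kT)² = (4.87043 − 0.328320)/6.55360 = 0.6931.

0.6931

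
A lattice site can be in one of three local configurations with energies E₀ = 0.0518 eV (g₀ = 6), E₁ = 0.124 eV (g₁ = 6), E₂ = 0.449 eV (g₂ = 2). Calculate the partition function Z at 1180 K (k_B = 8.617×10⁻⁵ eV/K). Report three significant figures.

Z = 5.40

k_BT = 8.617×10⁻⁵ × 1180 K = 0.10168 eV.
Eᵢ/kT = 0.50944, 1.2195, 4.4158.
Z = Σ gᵢe^(−Eᵢ/kT) = 6·e^(−0.50944) + 6·e^(−1.2195) + 2·e^(−4.4158) = 3.6050 + 1.7723 + 0.024170 = 5.4015.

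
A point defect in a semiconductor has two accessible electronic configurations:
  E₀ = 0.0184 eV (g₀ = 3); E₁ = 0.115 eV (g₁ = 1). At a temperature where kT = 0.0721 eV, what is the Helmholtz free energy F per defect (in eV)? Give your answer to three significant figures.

-0.0668 eV

Eᵢ/kT = 0.25520, 1.5950.
Z = Σ gᵢe^(−Eᵢ/kT) = 3·e^(−0.25520) + 1·e^(−1.5950) = 2.3243 + 0.20291 = 2.5272.
F = −kT ln Z = −0.0721 × ln(2.5272) = −0.0721 × 0.92711 = -0.0668 eV.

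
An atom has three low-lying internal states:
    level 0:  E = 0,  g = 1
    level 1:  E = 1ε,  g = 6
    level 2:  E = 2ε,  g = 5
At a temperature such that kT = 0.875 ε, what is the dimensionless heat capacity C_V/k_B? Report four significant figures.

Eᵢ/kT = 0, 1.14286, 2.28571.
Z = Σ gᵢe^(−Eᵢ/kT) = 1·e^(−0) + 6·e^(−1.14286) + 5·e^(−2.28571) = 1.00000 + 1.91343 + 0.508509 = 3.42194.
⟨E⟩ = 0.856370 ε, ⟨E²⟩ = 1.15358 ε².
C_V/k_B = (⟨E²⟩ − ⟨E⟩²)/(kT)² = (1.15358 − 0.733370)/0.765625 = 0.5488.

0.5488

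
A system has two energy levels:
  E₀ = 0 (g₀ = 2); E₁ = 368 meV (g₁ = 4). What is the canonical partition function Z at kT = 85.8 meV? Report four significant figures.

Eᵢ/kT = 0, 4.28904.
Z = Σ gᵢe^(−Eᵢ/kT) = 2·e^(−0) + 4·e^(−4.28904) = 2.00000 + 0.0548724 = 2.05487.

Z = 2.055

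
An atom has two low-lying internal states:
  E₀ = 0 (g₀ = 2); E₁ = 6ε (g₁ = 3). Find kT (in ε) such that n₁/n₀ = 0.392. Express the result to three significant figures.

4.47 ε

n₁/n₀ = (g₁/g₀) exp[−(E₁−E₀)/kT] = 0.392.
⇒ (E₁−E₀)/kT = ln((3/2)/0.392) = ln(3.8265) = 1.3420.
kT = 6ε / 1.3420 = 4.47 ε.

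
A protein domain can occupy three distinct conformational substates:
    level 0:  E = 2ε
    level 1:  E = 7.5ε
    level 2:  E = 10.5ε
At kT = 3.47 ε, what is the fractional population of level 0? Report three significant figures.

Eᵢ/kT = 0.57637, 2.1614, 3.0259.
Z = Σ e^(−Eᵢ/kT) = e^(−0.57637) + e^(−2.1614) + e^(−3.0259) = 0.56193 + 0.11516 + 0.048514 = 0.72560.
P₀ = e^(−E₀/kT) / Z = 0.56193/0.72560 = 0.774.

0.774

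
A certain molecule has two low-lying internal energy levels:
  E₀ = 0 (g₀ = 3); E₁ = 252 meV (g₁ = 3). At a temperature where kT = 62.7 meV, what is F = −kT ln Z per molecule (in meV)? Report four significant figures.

-70.00 meV

Eᵢ/kT = 0, 4.01914.
Z = Σ gᵢe^(−Eᵢ/kT) = 3·e^(−0) + 3·e^(−4.01914) = 3.00000 + 0.0539052 = 3.05391.
F = −kT ln Z = −62.7 × ln(3.05391) = −62.7 × 1.11642 = -70.00 meV.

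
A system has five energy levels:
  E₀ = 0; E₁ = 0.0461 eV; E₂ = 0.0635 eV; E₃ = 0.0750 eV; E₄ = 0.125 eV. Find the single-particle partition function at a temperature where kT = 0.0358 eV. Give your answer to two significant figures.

Z = 1.6

Eᵢ/kT = 0, 1.288, 1.774, 2.095, 3.492.
Z = Σ e^(−Eᵢ/kT) = e^(−0) + e^(−1.288) + e^(−1.774) + e^(−2.095) + e^(−3.492) = 1.000 + 0.2758 + 0.1697 + 0.1231 + 0.03044 = 1.599.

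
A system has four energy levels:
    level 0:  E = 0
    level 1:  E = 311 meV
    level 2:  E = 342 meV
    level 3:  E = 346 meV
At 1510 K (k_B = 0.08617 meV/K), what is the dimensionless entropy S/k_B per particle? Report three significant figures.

k_BT = 0.08617 × 1510 K = 130.12 meV.
Eᵢ/kT = 0, 2.3901, 2.6283, 2.6591.
Z = Σ e^(−Eᵢ/kT) = e^(−0) + e^(−2.3901) + e^(−2.6283) + e^(−2.6591) = 1.0000 + 0.091621 + 0.072201 + 0.070011 = 1.2338.
⟨E⟩ = Σ EᵢPᵢ = 62.742 meV.
S/k_B = ln Z + ⟨E⟩/kT = ln(1.2338) + 62.742/130.12 = 0.21010 + 0.48219 = 0.692.

0.692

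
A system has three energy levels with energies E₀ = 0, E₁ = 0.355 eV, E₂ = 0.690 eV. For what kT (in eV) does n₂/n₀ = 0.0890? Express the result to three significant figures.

n₂/n₀ = exp[−(E₂−E₀)/kT] = 0.0890.
⇒ (E₂−E₀)/kT = ln(1/0.0890) = ln(11.236) = 2.4191.
kT = 0.690 eV / 2.4191 = 0.285 eV.

0.285 eV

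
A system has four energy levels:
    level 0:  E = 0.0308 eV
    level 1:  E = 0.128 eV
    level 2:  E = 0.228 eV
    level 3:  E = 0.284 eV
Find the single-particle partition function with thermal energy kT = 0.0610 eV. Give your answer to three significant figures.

Eᵢ/kT = 0.50492, 2.0984, 3.7377, 4.6557.
Z = Σ e^(−Eᵢ/kT) = e^(−0.50492) + e^(−2.0984) + e^(−3.7377) + e^(−4.6557) = 0.60355 + 0.12265 + 0.023809 + 0.0095073 = 0.75952.

Z = 0.760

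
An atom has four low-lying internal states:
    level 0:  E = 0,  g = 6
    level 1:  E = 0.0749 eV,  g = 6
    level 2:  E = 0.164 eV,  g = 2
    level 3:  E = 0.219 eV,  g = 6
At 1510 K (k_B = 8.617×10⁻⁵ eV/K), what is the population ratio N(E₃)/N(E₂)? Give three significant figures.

k_BT = 8.617×10⁻⁵ × 1510 K = 0.13012 eV.
n₃/n₂ = (g₃/g₂) exp[−(E₃−E₂)/kT] = (6/2) × exp(−(0.055 eV)/(0.13012 eV)) = (6/2) × exp(-0.42269) = 1.97.

1.97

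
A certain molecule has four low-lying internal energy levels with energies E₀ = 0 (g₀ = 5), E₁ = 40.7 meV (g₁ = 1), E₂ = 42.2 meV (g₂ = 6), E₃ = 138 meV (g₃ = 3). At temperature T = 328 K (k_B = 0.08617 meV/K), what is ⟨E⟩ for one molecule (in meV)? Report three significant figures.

k_BT = 0.08617 × 328 K = 28.264 meV.
Eᵢ/kT = 0, 1.4400, 1.4931, 4.8825.
Z = Σ gᵢe^(−Eᵢ/kT) = 5·e^(−0) + 1·e^(−1.4400) + 6·e^(−1.4931) + 3·e^(−4.8825) = 5.0000 + 0.23693 + 1.3481 + 0.022734 = 6.6078.
⟨E⟩ = Σ Eᵢ gᵢe^(−Eᵢ/kT) / Z = (0·5.0000 + 40.7·0.23693 + 42.2·1.3481 + 138·0.022734) / 6.6078 = 10.5 meV.

10.5 meV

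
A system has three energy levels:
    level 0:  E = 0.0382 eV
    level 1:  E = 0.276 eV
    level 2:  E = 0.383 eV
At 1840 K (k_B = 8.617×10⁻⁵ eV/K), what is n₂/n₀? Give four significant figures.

k_BT = 8.617×10⁻⁵ × 1840 K = 0.158553 eV.
n₂/n₀ = exp[−(E₂−E₀)/kT] = exp(−(0.3448 eV)/(0.158553 eV)) = exp(-2.17467) = 0.1136.

0.1136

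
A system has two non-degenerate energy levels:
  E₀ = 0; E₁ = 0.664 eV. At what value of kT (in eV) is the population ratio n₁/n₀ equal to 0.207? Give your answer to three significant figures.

0.422 eV

n₁/n₀ = exp[−(E₁−E₀)/kT] = 0.207.
⇒ (E₁−E₀)/kT = ln(1/0.207) = ln(4.8309) = 1.5750.
kT = 0.664 eV / 1.5750 = 0.422 eV.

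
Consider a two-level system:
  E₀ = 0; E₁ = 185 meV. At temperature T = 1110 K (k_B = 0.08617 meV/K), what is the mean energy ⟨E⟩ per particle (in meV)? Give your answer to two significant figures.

23 meV

k_BT = 0.08617 × 1110 K = 95.65 meV.
Eᵢ/kT = 0, 1.934.
Z = Σ e^(−Eᵢ/kT) = e^(−0) + e^(−1.934) = 1.000 + 0.1446 = 1.145.
⟨E⟩ = Σ Eᵢ e^(−Eᵢ/kT) / Z = (0·1.000 + 185·0.1446) / 1.145 = 23 meV.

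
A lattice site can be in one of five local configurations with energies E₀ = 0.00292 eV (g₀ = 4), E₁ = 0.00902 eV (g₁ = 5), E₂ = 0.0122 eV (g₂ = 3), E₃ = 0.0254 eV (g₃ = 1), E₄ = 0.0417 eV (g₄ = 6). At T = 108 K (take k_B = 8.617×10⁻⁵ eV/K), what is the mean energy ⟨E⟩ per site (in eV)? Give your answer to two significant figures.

k_BT = 8.617×10⁻⁵ × 108 K = 0.009306 eV.
Eᵢ/kT = 0.3138, 0.9693, 1.311, 2.729, 4.481.
Z = Σ gᵢe^(−Eᵢ/kT) = 4·e^(−0.3138) + 5·e^(−0.9693) + 3·e^(−1.311) + 1·e^(−2.729) + 6·e^(−4.481) = 2.923 + 1.897 + 0.8087 + 0.06528 + 0.06793 = 5.762.
⟨E⟩ = Σ Eᵢ gᵢe^(−Eᵢ/kT) / Z = (0.00292·2.923 + 0.00902·1.897 + 0.0122·0.8087 + 0.0254·0.06528 + 0.0417·0.06793) / 5.762 = 0.0069 eV.

0.0069 eV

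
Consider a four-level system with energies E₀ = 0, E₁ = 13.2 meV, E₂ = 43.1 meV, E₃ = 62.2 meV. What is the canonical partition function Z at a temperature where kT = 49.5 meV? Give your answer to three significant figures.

Z = 2.47

Eᵢ/kT = 0, 0.26667, 0.87071, 1.2566.
Z = Σ e^(−Eᵢ/kT) = e^(−0) + e^(−0.26667) + e^(−0.87071) + e^(−1.2566) = 1.0000 + 0.76593 + 0.41865 + 0.28462 = 2.4692.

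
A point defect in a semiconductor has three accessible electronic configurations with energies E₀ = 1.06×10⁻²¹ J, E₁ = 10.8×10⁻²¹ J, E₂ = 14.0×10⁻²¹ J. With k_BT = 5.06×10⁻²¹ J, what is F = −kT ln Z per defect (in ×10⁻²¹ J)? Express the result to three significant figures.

Eᵢ/kT = 0.20949, 2.1344, 2.7668.
Z = Σ e^(−Eᵢ/kT) = e^(−0.20949) + e^(−2.1344) + e^(−2.7668) = 0.81100 + 0.11832 + 0.062863 = 0.99218.
F = −kT ln Z = −5.06 × ln(0.99218) = −5.06 × -0.0078507 = 0.0397 ×10⁻²¹ J.

0.0397 ×10⁻²¹ J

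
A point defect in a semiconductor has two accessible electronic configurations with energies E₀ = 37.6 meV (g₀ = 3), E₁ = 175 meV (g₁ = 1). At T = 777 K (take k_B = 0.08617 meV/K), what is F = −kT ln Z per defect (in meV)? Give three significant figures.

k_BT = 0.08617 × 777 K = 66.954 meV.
Eᵢ/kT = 0.56158, 2.6137.
Z = Σ gᵢe^(−Eᵢ/kT) = 3·e^(−0.56158) + 1·e^(−2.6137) = 1.7109 + 0.073263 = 1.7842.
F = −kT ln Z = −66.954 × ln(1.7842) = −66.954 × 0.57897 = -38.8 meV.

-38.8 meV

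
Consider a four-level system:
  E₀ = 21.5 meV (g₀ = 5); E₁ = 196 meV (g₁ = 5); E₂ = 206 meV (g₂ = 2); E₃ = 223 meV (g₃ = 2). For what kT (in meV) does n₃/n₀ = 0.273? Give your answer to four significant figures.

527.5 meV

n₃/n₀ = (g₃/g₀) exp[−(E₃−E₀)/kT] = 0.273.
⇒ (E₃−E₀)/kT = ln((2/5)/0.273) = ln(1.46520) = 0.381992.
kT = 201.5 meV / 0.381992 = 527.5 meV.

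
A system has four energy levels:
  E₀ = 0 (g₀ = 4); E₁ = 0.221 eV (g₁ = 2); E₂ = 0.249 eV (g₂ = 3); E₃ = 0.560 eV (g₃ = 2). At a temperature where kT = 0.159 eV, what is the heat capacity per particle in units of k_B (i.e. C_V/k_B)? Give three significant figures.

Eᵢ/kT = 0, 1.3899, 1.5660, 3.5220.
Z = Σ gᵢe^(−Eᵢ/kT) = 4·e^(−0) + 2·e^(−1.3899) + 3·e^(−1.5660) + 2·e^(−3.5220) = 4.0000 + 0.49820 + 0.62664 + 0.059081 = 5.1839.
⟨E⟩ = 0.057721 eV, ⟨E²⟩ = 0.015763 eV².
C_V/k_B = (⟨E²⟩ − ⟨E⟩²)/(kT)² = (0.015763 − 0.0033317)/0.025281 = 0.492.

0.492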